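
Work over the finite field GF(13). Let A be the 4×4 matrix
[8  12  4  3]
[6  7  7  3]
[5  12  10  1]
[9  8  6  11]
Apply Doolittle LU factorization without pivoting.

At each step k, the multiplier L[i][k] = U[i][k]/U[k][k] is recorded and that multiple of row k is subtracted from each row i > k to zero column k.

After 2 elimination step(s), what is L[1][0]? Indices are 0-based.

L[1][0] = 4

Step 1: pivot at (0,0) is 8.
  row1 ← row1 − (4)·row0  ⇒  L[1][0]=4, U row1=(0, 11, 4, 4)
  row2 ← row2 − (12)·row0  ⇒  L[2][0]=12, U row2=(0, 11, 1, 4)
  row3 ← row3 − (6)·row0  ⇒  L[3][0]=6, U row3=(0, 1, 8, 6)
Step 2: pivot at (1,1) is 11.
  row2 ← row2 − (1)·row1  ⇒  L[2][1]=1, U row2=(0, 0, 10, 0)
  row3 ← row3 − (6)·row1  ⇒  L[3][1]=6, U row3=(0, 0, 10, 8)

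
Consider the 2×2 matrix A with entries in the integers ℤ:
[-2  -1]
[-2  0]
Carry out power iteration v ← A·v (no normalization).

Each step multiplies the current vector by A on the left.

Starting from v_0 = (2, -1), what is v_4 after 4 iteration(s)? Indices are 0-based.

v_4 = (72, 52)

v_0 = (2, -1).
v_1 = A·v_0 = (-3, -4).
v_2 = A·v_1 = (10, 6).
v_3 = A·v_2 = (-26, -20).
v_4 = A·v_3 = (72, 52).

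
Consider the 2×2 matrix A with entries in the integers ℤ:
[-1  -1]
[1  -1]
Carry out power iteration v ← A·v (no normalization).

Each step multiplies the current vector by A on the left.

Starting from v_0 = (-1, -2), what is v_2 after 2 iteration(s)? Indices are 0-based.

v_0 = (-1, -2).
v_1 = A·v_0 = (3, 1).
v_2 = A·v_1 = (-4, 2).

v_2 = (-4, 2)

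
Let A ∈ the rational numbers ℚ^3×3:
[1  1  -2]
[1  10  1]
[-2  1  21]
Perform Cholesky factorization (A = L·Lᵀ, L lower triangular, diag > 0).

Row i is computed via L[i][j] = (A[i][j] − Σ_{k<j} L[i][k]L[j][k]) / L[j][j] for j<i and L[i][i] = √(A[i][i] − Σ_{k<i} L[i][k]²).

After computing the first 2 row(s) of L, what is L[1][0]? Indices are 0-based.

L[1][0] = 1

Step 1: L[0][0] = √(1) = 1.
  L[1][0] = (1) / L[0][0] = 1.
Step 2: L[1][1] = √(9) = 3.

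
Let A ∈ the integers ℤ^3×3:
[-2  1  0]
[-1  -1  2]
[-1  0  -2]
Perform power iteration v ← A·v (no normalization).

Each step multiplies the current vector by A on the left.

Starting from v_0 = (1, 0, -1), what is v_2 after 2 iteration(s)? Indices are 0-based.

v_0 = (1, 0, -1).
v_1 = A·v_0 = (-2, -3, 1).
v_2 = A·v_1 = (1, 7, 0).

v_2 = (1, 7, 0)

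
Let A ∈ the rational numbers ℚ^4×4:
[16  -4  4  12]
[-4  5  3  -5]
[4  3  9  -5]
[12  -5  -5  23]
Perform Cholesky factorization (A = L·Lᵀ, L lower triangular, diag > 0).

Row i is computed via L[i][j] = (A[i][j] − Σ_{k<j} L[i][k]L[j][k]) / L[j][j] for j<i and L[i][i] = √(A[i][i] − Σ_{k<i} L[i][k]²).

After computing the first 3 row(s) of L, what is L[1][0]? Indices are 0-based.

L[1][0] = -1

Step 1: L[0][0] = √(16) = 4.
  L[1][0] = (-4) / L[0][0] = -1.
Step 2: L[1][1] = √(4) = 2.
  L[2][0] = (4) / L[0][0] = 1.
  L[2][1] = (4) / L[1][1] = 2.
Step 3: L[2][2] = √(4) = 2.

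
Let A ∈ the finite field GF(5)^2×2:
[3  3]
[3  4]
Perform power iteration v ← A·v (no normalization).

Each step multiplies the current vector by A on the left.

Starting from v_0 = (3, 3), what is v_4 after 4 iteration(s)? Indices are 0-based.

v_0 = (3, 3).
v_1 = A·v_0 = (3, 1).
v_2 = A·v_1 = (2, 3).
v_3 = A·v_2 = (0, 3).
v_4 = A·v_3 = (4, 2).

v_4 = (4, 2)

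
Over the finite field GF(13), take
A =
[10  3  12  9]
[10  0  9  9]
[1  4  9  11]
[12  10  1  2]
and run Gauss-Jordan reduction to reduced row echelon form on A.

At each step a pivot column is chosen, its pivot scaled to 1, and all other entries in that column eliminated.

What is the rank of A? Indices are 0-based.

step 1: normalize row 0 (÷10) = (1, 12, 9, 10)
  row 1: subtract 10×row0 = (0, 10, 10, 0)
  row 2: subtract 1×row0 = (0, 5, 0, 1)
  row 3: subtract 12×row0 = (0, 9, 10, 12)
step 2: normalize row 1 (÷10) = (0, 1, 1, 0)
  row 0: subtract 12×row1 = (1, 0, 10, 10)
  row 2: subtract 5×row1 = (0, 0, 8, 1)
  row 3: subtract 9×row1 = (0, 0, 1, 12)
step 3: normalize row 2 (÷8) = (0, 0, 1, 5)
  row 0: subtract 10×row2 = (1, 0, 0, 12)
  row 1: subtract 1×row2 = (0, 1, 0, 8)
  row 3: subtract 1×row2 = (0, 0, 0, 7)
step 4: normalize row 3 (÷7) = (0, 0, 0, 1)
  row 0: subtract 12×row3 = (1, 0, 0, 0)
  row 1: subtract 8×row3 = (0, 1, 0, 0)
  row 2: subtract 5×row3 = (0, 0, 1, 0)

rank = 4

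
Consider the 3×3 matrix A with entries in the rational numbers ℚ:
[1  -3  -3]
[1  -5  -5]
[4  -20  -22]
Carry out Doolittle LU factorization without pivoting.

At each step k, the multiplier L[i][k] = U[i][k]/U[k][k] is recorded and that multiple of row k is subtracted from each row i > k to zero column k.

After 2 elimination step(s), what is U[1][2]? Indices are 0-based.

[col 0] pivot 1
  R1 -= 1*R0 → (0, -2, -2)  (L[1][0] := 1)
  R2 -= 4*R0 → (0, -8, -10)  (L[2][0] := 4)
[col 1] pivot -2
  R2 -= 4*R1 → (0, 0, -2)  (L[2][1] := 4)

U[1][2] = -2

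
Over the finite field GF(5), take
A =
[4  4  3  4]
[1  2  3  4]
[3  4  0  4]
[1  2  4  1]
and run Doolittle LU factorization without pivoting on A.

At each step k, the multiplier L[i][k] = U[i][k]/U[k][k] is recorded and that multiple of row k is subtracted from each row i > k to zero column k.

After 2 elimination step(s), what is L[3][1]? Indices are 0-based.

L[3][1] = 1

k=0: U[0][0]=4
  eliminate (1,0): mult=4, new row 1: (0, 1, 1, 3); set L[1][0]=4
  eliminate (2,0): mult=2, new row 2: (0, 1, 4, 1); set L[2][0]=2
  eliminate (3,0): mult=4, new row 3: (0, 1, 2, 0); set L[3][0]=4
k=1: U[1][1]=1
  eliminate (2,1): mult=1, new row 2: (0, 0, 3, 3); set L[2][1]=1
  eliminate (3,1): mult=1, new row 3: (0, 0, 1, 2); set L[3][1]=1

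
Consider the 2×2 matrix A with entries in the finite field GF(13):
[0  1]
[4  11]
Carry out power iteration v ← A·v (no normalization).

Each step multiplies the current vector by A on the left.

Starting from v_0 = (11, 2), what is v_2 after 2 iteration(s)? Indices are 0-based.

v_2 = (1, 6)

v_0 = (11, 2).
v_1 = A·v_0 = (2, 1).
v_2 = A·v_1 = (1, 6).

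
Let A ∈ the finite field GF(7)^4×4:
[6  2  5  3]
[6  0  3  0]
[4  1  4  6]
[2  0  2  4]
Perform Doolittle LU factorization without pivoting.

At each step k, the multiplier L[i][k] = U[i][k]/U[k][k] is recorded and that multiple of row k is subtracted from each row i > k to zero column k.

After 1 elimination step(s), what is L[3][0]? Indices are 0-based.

L[3][0] = 5

Step 1: pivot at (0,0) is 6.
  row1 ← row1 − (1)·row0  ⇒  L[1][0]=1, U row1=(0, 5, 5, 4)
  row2 ← row2 − (3)·row0  ⇒  L[2][0]=3, U row2=(0, 2, 3, 4)
  row3 ← row3 − (5)·row0  ⇒  L[3][0]=5, U row3=(0, 4, 5, 3)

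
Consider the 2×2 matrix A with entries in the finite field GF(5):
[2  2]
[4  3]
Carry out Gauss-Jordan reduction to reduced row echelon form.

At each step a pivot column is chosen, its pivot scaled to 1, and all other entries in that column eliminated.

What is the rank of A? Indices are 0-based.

rank = 2

step 1: normalize row 0 (÷2) = (1, 1)
  row 1: subtract 4×row0 = (0, 4)
step 2: normalize row 1 (÷4) = (0, 1)
  row 0: subtract 1×row1 = (1, 0)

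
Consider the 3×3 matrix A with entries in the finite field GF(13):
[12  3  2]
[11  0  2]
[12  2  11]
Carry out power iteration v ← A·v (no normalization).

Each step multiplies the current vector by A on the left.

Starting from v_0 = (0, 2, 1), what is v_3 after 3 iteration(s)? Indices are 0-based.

v_3 = (11, 6, 3)

v_0 = (0, 2, 1).
v_1 = A·v_0 = (8, 2, 2).
v_2 = A·v_1 = (2, 1, 5).
v_3 = A·v_2 = (11, 6, 3).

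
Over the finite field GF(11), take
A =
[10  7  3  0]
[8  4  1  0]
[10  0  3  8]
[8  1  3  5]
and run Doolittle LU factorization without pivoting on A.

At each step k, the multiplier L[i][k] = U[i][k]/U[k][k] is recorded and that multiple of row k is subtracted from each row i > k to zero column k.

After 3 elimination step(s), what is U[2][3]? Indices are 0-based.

U[2][3] = 8

[col 0] pivot 10
  R1 -= 3*R0 → (0, 5, 3, 0)  (L[1][0] := 3)
  R2 -= 1*R0 → (0, 4, 0, 8)  (L[2][0] := 1)
  R3 -= 3*R0 → (0, 2, 5, 5)  (L[3][0] := 3)
[col 1] pivot 5
  R2 -= 3*R1 → (0, 0, 2, 8)  (L[2][1] := 3)
  R3 -= 7*R1 → (0, 0, 6, 5)  (L[3][1] := 7)
[col 2] pivot 2
  R3 -= 3*R2 → (0, 0, 0, 3)  (L[3][2] := 3)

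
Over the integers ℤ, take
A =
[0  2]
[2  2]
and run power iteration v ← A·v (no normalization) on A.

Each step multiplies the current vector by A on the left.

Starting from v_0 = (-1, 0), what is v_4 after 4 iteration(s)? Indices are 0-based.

v_4 = (-32, -48)

v_0 = (-1, 0).
v_1 = A·v_0 = (0, -2).
v_2 = A·v_1 = (-4, -4).
v_3 = A·v_2 = (-8, -16).
v_4 = A·v_3 = (-32, -48).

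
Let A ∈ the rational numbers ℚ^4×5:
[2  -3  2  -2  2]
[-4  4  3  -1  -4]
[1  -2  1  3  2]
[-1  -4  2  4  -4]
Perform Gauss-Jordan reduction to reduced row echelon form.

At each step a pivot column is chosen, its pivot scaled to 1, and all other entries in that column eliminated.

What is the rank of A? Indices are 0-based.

rank = 4

step 1: normalize row 0 (÷2) = (1, -3/2, 1, -1, 1)
  row 1: subtract -4×row0 = (0, -2, 7, -5, 0)
  row 2: subtract 1×row0 = (0, -1/2, 0, 4, 1)
  row 3: subtract -1×row0 = (0, -11/2, 3, 3, -3)
step 2: normalize row 1 (÷-2) = (0, 1, -7/2, 5/2, 0)
  row 0: subtract -3/2×row1 = (1, 0, -17/4, 11/4, 1)
  row 2: subtract -1/2×row1 = (0, 0, -7/4, 21/4, 1)
  row 3: subtract -11/2×row1 = (0, 0, -65/4, 67/4, -3)
step 3: normalize row 2 (÷-7/4) = (0, 0, 1, -3, -4/7)
  row 0: subtract -17/4×row2 = (1, 0, 0, -10, -10/7)
  row 1: subtract -7/2×row2 = (0, 1, 0, -8, -2)
  row 3: subtract -65/4×row2 = (0, 0, 0, -32, -86/7)
step 4: normalize row 3 (÷-32) = (0, 0, 0, 1, 43/112)
  row 0: subtract -10×row3 = (1, 0, 0, 0, 135/56)
  row 1: subtract -8×row3 = (0, 1, 0, 0, 15/14)
  row 2: subtract -3×row3 = (0, 0, 1, 0, 65/112)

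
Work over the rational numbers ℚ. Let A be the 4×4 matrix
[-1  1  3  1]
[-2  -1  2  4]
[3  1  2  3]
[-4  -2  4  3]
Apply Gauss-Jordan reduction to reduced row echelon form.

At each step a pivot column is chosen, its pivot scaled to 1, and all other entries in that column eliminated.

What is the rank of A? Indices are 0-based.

rank = 4

pivot(0,0)=-1: scale R0 → (1, -1, -3, -1)
  clear (1,0): R1 −= (-2)R0 → (0, -3, -4, 2)
  clear (2,0): R2 −= (3)R0 → (0, 4, 11, 6)
  clear (3,0): R3 −= (-4)R0 → (0, -6, -8, -1)
pivot(1,1)=-3: scale R1 → (0, 1, 4/3, -2/3)
  clear (0,1): R0 −= (-1)R1 → (1, 0, -5/3, -5/3)
  clear (2,1): R2 −= (4)R1 → (0, 0, 17/3, 26/3)
  clear (3,1): R3 −= (-6)R1 → (0, 0, 0, -5)
pivot(2,2)=17/3: scale R2 → (0, 0, 1, 26/17)
  clear (0,2): R0 −= (-5/3)R2 → (1, 0, 0, 15/17)
  clear (1,2): R1 −= (4/3)R2 → (0, 1, 0, -46/17)
pivot(3,3)=-5: scale R3 → (0, 0, 0, 1)
  clear (0,3): R0 −= (15/17)R3 → (1, 0, 0, 0)
  clear (1,3): R1 −= (-46/17)R3 → (0, 1, 0, 0)
  clear (2,3): R2 −= (26/17)R3 → (0, 0, 1, 0)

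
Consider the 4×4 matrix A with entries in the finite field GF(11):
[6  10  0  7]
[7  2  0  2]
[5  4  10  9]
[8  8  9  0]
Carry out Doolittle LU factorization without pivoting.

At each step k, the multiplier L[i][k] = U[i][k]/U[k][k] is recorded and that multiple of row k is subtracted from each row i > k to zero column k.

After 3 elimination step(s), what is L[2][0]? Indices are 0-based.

L[2][0] = 10

k=0: U[0][0]=6
  eliminate (1,0): mult=3, new row 1: (0, 5, 0, 3); set L[1][0]=3
  eliminate (2,0): mult=10, new row 2: (0, 3, 10, 5); set L[2][0]=10
  eliminate (3,0): mult=5, new row 3: (0, 2, 9, 9); set L[3][0]=5
k=1: U[1][1]=5
  eliminate (2,1): mult=5, new row 2: (0, 0, 10, 1); set L[2][1]=5
  eliminate (3,1): mult=7, new row 3: (0, 0, 9, 10); set L[3][1]=7
k=2: U[2][2]=10
  eliminate (3,2): mult=2, new row 3: (0, 0, 0, 8); set L[3][2]=2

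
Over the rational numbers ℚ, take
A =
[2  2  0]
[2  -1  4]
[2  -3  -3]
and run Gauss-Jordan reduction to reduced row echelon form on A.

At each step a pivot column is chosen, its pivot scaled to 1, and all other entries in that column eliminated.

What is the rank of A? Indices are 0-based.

rank = 3

[1] R0 /= 2  ⇒  (1, 1, 0)
     R1 -= 2·R0  ⇒  (0, -3, 4)
     R2 -= 2·R0  ⇒  (0, -5, -3)
[2] R1 /= -3  ⇒  (0, 1, -4/3)
     R0 -= 1·R1  ⇒  (1, 0, 4/3)
     R2 -= -5·R1  ⇒  (0, 0, -29/3)
[3] R2 /= -29/3  ⇒  (0, 0, 1)
     R0 -= 4/3·R2  ⇒  (1, 0, 0)
     R1 -= -4/3·R2  ⇒  (0, 1, 0)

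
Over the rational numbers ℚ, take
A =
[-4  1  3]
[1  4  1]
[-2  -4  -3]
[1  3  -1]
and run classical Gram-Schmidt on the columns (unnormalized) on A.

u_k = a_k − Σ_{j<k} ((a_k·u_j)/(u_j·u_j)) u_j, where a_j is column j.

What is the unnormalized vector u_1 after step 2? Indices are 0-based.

Step 1: u_0 = a_0 = (-4, 1, -2, 1).
Step 2: u_1 = a_1 − (1/2)·u_0 = (3, 7/2, -3, 5/2).

u_1 = (3, 7/2, -3, 5/2)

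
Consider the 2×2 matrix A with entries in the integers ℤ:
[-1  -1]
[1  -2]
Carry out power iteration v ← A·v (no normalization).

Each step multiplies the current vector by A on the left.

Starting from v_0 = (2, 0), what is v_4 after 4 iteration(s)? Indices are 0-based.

v_4 = (-18, -18)

v_0 = (2, 0).
v_1 = A·v_0 = (-2, 2).
v_2 = A·v_1 = (0, -6).
v_3 = A·v_2 = (6, 12).
v_4 = A·v_3 = (-18, -18).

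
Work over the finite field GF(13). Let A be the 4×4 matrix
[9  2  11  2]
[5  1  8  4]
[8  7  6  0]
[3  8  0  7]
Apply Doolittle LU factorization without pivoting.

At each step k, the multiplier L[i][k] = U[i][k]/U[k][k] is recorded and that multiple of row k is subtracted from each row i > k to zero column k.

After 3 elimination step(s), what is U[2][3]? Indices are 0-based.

U[2][3] = 4

[col 0] pivot 9
  R1 -= 2*R0 → (0, 10, 12, 0)  (L[1][0] := 2)
  R2 -= 11*R0 → (0, 11, 2, 4)  (L[2][0] := 11)
  R3 -= 9*R0 → (0, 3, 5, 2)  (L[3][0] := 9)
[col 1] pivot 10
  R2 -= 5*R1 → (0, 0, 7, 4)  (L[2][1] := 5)
  R3 -= 12*R1 → (0, 0, 4, 2)  (L[3][1] := 12)
[col 2] pivot 7
  R3 -= 8*R2 → (0, 0, 0, 9)  (L[3][2] := 8)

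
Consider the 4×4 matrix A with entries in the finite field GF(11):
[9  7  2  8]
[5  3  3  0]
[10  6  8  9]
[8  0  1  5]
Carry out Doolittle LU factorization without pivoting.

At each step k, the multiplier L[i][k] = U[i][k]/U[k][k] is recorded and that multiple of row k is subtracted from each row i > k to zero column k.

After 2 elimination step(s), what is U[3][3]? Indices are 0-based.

k=0: U[0][0]=9
  eliminate (1,0): mult=3, new row 1: (0, 4, 8, 9); set L[1][0]=3
  eliminate (2,0): mult=6, new row 2: (0, 8, 7, 5); set L[2][0]=6
  eliminate (3,0): mult=7, new row 3: (0, 6, 9, 4); set L[3][0]=7
k=1: U[1][1]=4
  eliminate (2,1): mult=2, new row 2: (0, 0, 2, 9); set L[2][1]=2
  eliminate (3,1): mult=7, new row 3: (0, 0, 8, 7); set L[3][1]=7

U[3][3] = 7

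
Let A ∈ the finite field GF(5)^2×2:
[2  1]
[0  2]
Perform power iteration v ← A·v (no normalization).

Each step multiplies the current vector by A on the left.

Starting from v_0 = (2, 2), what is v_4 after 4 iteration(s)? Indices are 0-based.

v_0 = (2, 2).
v_1 = A·v_0 = (1, 4).
v_2 = A·v_1 = (1, 3).
v_3 = A·v_2 = (0, 1).
v_4 = A·v_3 = (1, 2).

v_4 = (1, 2)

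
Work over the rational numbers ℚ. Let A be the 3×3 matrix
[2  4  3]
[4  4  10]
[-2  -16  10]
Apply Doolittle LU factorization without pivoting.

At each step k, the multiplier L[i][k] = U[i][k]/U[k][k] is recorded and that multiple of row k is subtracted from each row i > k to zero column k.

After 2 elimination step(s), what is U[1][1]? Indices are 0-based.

U[1][1] = -4

Step 1: pivot at (0,0) is 2.
  row1 ← row1 − (2)·row0  ⇒  L[1][0]=2, U row1=(0, -4, 4)
  row2 ← row2 − (-1)·row0  ⇒  L[2][0]=-1, U row2=(0, -12, 13)
Step 2: pivot at (1,1) is -4.
  row2 ← row2 − (3)·row1  ⇒  L[2][1]=3, U row2=(0, 0, 1)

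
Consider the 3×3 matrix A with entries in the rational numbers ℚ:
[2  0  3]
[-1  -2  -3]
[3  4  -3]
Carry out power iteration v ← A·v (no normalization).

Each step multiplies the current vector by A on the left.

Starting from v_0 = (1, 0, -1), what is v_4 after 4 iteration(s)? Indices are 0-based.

v_4 = (-5, -132, 230)

v_0 = (1, 0, -1).
v_1 = A·v_0 = (-1, 2, 6).
v_2 = A·v_1 = (16, -21, -13).
v_3 = A·v_2 = (-7, 65, 3).
v_4 = A·v_3 = (-5, -132, 230).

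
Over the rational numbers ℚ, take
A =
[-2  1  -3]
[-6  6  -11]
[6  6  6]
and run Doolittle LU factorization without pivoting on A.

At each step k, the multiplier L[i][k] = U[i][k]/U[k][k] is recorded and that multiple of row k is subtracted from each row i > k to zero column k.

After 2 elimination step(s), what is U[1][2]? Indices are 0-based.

U[1][2] = -2

k=0: U[0][0]=-2
  eliminate (1,0): mult=3, new row 1: (0, 3, -2); set L[1][0]=3
  eliminate (2,0): mult=-3, new row 2: (0, 9, -3); set L[2][0]=-3
k=1: U[1][1]=3
  eliminate (2,1): mult=3, new row 2: (0, 0, 3); set L[2][1]=3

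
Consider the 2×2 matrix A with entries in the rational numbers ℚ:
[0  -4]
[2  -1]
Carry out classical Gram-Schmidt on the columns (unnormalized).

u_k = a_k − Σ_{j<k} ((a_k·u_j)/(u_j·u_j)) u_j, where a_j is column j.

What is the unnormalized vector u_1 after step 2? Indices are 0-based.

u_1 = (-4, 0)

Step 1: u_0 = a_0 = (0, 2).
Step 2: u_1 = a_1 − (-1/2)·u_0 = (-4, 0).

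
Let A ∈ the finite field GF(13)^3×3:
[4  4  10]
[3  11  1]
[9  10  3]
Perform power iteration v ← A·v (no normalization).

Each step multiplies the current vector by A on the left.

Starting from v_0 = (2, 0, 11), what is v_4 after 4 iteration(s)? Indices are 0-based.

v_4 = (10, 3, 0)

v_0 = (2, 0, 11).
v_1 = A·v_0 = (1, 4, 12).
v_2 = A·v_1 = (10, 7, 7).
v_3 = A·v_2 = (8, 10, 12).
v_4 = A·v_3 = (10, 3, 0).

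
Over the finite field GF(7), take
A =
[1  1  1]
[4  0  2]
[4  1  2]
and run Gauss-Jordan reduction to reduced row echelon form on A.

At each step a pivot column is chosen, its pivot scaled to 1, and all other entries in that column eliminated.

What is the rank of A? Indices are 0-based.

rank = 3

pivot(0,0)=1: scale R0 → (1, 1, 1)
  clear (1,0): R1 −= (4)R0 → (0, 3, 5)
  clear (2,0): R2 −= (4)R0 → (0, 4, 5)
pivot(1,1)=3: scale R1 → (0, 1, 4)
  clear (0,1): R0 −= (1)R1 → (1, 0, 4)
  clear (2,1): R2 −= (4)R1 → (0, 0, 3)
pivot(2,2)=3: scale R2 → (0, 0, 1)
  clear (0,2): R0 −= (4)R2 → (1, 0, 0)
  clear (1,2): R1 −= (4)R2 → (0, 1, 0)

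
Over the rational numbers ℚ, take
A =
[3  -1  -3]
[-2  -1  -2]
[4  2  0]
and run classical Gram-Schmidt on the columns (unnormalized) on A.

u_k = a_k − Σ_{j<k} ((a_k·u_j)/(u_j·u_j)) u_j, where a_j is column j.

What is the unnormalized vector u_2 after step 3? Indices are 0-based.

u_2 = (0, -8/5, -4/5)

Step 1: u_0 = a_0 = (3, -2, 4).
Step 2: u_1 = a_1 − (7/29)·u_0 = (-50/29, -15/29, 30/29).
Step 3: u_2 = a_2 − (-5/29)·u_0 − (36/25)·u_1 = (0, -8/5, -4/5).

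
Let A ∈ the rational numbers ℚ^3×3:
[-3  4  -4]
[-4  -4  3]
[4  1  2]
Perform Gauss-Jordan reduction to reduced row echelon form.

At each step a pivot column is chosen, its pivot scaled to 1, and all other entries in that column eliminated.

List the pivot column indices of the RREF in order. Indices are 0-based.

step 1: normalize row 0 (÷-3) = (1, -4/3, 4/3)
  row 1: subtract -4×row0 = (0, -28/3, 25/3)
  row 2: subtract 4×row0 = (0, 19/3, -10/3)
step 2: normalize row 1 (÷-28/3) = (0, 1, -25/28)
  row 0: subtract -4/3×row1 = (1, 0, 1/7)
  row 2: subtract 19/3×row1 = (0, 0, 65/28)
step 3: normalize row 2 (÷65/28) = (0, 0, 1)
  row 0: subtract 1/7×row2 = (1, 0, 0)
  row 1: subtract -25/28×row2 = (0, 1, 0)

pivot columns: 0, 1, 2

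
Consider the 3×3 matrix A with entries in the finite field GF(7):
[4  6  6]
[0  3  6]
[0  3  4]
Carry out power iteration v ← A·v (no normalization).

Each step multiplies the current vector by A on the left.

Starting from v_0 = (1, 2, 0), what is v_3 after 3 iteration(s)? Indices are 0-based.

v_0 = (1, 2, 0).
v_1 = A·v_0 = (2, 6, 6).
v_2 = A·v_1 = (3, 5, 0).
v_3 = A·v_2 = (0, 1, 1).

v_3 = (0, 1, 1)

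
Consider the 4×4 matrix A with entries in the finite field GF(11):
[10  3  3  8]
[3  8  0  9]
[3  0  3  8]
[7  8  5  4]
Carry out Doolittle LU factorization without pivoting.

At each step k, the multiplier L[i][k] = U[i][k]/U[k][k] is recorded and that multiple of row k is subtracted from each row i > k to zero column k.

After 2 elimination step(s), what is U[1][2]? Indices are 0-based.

k=0: U[0][0]=10
  eliminate (1,0): mult=8, new row 1: (0, 6, 9, 0); set L[1][0]=8
  eliminate (2,0): mult=8, new row 2: (0, 9, 1, 10); set L[2][0]=8
  eliminate (3,0): mult=4, new row 3: (0, 7, 4, 5); set L[3][0]=4
k=1: U[1][1]=6
  eliminate (2,1): mult=7, new row 2: (0, 0, 4, 10); set L[2][1]=7
  eliminate (3,1): mult=3, new row 3: (0, 0, 10, 5); set L[3][1]=3

U[1][2] = 9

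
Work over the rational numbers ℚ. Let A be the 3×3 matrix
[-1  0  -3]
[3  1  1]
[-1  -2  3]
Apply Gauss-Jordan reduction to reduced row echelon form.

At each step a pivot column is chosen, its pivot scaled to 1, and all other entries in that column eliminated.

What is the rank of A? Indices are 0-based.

rank = 3

[1] R0 /= -1  ⇒  (1, 0, 3)
     R1 -= 3·R0  ⇒  (0, 1, -8)
     R2 -= -1·R0  ⇒  (0, -2, 6)
[2] R1 /= 1  ⇒  (0, 1, -8)
     R2 -= -2·R1  ⇒  (0, 0, -10)
[3] R2 /= -10  ⇒  (0, 0, 1)
     R0 -= 3·R2  ⇒  (1, 0, 0)
     R1 -= -8·R2  ⇒  (0, 1, 0)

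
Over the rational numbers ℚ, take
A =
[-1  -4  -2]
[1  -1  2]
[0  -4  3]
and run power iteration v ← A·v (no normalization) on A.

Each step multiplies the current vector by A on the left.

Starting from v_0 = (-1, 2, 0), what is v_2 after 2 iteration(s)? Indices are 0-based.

v_0 = (-1, 2, 0).
v_1 = A·v_0 = (-7, -3, -8).
v_2 = A·v_1 = (35, -20, -12).

v_2 = (35, -20, -12)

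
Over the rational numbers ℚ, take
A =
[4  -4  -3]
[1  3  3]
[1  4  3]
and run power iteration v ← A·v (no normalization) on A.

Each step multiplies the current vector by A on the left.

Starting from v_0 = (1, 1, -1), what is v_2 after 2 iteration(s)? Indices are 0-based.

v_2 = (2, 12, 13)

v_0 = (1, 1, -1).
v_1 = A·v_0 = (3, 1, 2).
v_2 = A·v_1 = (2, 12, 13).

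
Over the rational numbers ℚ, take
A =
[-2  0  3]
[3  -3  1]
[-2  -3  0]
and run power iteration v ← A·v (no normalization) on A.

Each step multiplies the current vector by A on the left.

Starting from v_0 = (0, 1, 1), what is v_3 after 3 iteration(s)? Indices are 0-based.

v_0 = (0, 1, 1).
v_1 = A·v_0 = (3, -2, -3).
v_2 = A·v_1 = (-15, 12, 0).
v_3 = A·v_2 = (30, -81, -6).

v_3 = (30, -81, -6)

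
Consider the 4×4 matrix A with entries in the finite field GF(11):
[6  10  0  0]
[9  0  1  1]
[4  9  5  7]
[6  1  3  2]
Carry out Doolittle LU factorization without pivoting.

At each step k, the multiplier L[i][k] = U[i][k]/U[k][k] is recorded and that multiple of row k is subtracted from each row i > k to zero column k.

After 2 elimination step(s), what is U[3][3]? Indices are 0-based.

Step 1: pivot at (0,0) is 6.
  row1 ← row1 − (7)·row0  ⇒  L[1][0]=7, U row1=(0, 7, 1, 1)
  row2 ← row2 − (8)·row0  ⇒  L[2][0]=8, U row2=(0, 6, 5, 7)
  row3 ← row3 − (1)·row0  ⇒  L[3][0]=1, U row3=(0, 2, 3, 2)
Step 2: pivot at (1,1) is 7.
  row2 ← row2 − (4)·row1  ⇒  L[2][1]=4, U row2=(0, 0, 1, 3)
  row3 ← row3 − (5)·row1  ⇒  L[3][1]=5, U row3=(0, 0, 9, 8)

U[3][3] = 8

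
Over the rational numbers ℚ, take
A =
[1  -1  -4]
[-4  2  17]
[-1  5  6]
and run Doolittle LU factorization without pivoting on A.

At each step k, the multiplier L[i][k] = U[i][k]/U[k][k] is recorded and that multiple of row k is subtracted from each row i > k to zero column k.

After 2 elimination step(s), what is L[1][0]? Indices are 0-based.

k=0: U[0][0]=1
  eliminate (1,0): mult=-4, new row 1: (0, -2, 1); set L[1][0]=-4
  eliminate (2,0): mult=-1, new row 2: (0, 4, 2); set L[2][0]=-1
k=1: U[1][1]=-2
  eliminate (2,1): mult=-2, new row 2: (0, 0, 4); set L[2][1]=-2

L[1][0] = -4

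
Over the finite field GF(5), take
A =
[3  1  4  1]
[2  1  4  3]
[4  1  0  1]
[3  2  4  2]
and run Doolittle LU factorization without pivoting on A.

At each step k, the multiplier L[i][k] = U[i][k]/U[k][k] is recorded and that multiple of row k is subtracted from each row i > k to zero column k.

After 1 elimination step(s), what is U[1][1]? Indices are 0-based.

Step 1: pivot at (0,0) is 3.
  row1 ← row1 − (4)·row0  ⇒  L[1][0]=4, U row1=(0, 2, 3, 4)
  row2 ← row2 − (3)·row0  ⇒  L[2][0]=3, U row2=(0, 3, 3, 3)
  row3 ← row3 − (1)·row0  ⇒  L[3][0]=1, U row3=(0, 1, 0, 1)

U[1][1] = 2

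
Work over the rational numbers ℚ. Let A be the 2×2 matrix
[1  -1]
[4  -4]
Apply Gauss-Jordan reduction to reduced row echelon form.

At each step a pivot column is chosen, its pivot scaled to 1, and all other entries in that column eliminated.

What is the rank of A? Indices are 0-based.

step 1: normalize row 0 (÷1) = (1, -1)
  row 1: subtract 4×row0 = (0, 0)
skip col 1 (zero from row 1)

rank = 1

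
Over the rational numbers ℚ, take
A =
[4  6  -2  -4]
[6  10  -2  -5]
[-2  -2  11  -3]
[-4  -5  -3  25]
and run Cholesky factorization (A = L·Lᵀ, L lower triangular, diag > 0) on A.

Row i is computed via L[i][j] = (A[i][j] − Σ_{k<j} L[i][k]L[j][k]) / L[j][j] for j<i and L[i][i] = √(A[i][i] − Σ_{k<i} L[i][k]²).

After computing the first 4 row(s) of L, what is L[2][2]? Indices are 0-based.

L[2][2] = 3

Step 1: L[0][0] = √(4) = 2.
  L[1][0] = (6) / L[0][0] = 3.
Step 2: L[1][1] = √(1) = 1.
  L[2][0] = (-2) / L[0][0] = -1.
  L[2][1] = (1) / L[1][1] = 1.
Step 3: L[2][2] = √(9) = 3.
  L[3][0] = (-4) / L[0][0] = -2.
  L[3][1] = (1) / L[1][1] = 1.
  L[3][2] = (-6) / L[2][2] = -2.
Step 4: L[3][3] = √(16) = 4.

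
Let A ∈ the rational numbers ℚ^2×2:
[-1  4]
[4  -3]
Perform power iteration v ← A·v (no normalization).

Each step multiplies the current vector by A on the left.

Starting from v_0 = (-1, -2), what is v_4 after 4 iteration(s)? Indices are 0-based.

v_4 = (799, -1090)

v_0 = (-1, -2).
v_1 = A·v_0 = (-7, 2).
v_2 = A·v_1 = (15, -34).
v_3 = A·v_2 = (-151, 162).
v_4 = A·v_3 = (799, -1090).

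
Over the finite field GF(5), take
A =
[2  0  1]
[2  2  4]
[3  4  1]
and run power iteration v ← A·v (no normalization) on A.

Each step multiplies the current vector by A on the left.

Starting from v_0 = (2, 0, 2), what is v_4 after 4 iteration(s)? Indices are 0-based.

v_0 = (2, 0, 2).
v_1 = A·v_0 = (1, 2, 3).
v_2 = A·v_1 = (0, 3, 4).
v_3 = A·v_2 = (4, 2, 1).
v_4 = A·v_3 = (4, 1, 1).

v_4 = (4, 1, 1)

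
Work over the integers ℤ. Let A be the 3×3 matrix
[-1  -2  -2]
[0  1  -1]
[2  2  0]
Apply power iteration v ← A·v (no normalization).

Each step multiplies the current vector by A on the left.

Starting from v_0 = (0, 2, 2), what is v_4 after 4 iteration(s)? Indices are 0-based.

v_0 = (0, 2, 2).
v_1 = A·v_0 = (-8, 0, 4).
v_2 = A·v_1 = (0, -4, -16).
v_3 = A·v_2 = (40, 12, -8).
v_4 = A·v_3 = (-48, 20, 104).

v_4 = (-48, 20, 104)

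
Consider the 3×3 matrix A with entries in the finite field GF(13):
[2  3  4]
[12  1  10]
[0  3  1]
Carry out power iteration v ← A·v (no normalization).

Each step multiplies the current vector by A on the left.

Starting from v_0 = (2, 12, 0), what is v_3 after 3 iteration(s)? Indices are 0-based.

v_3 = (7, 8, 3)

v_0 = (2, 12, 0).
v_1 = A·v_0 = (1, 10, 10).
v_2 = A·v_1 = (7, 5, 1).
v_3 = A·v_2 = (7, 8, 3).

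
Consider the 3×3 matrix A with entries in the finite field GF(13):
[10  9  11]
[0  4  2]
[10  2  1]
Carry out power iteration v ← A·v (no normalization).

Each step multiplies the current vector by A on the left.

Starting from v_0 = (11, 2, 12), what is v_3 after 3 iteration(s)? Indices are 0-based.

v_0 = (11, 2, 12).
v_1 = A·v_0 = (0, 6, 9).
v_2 = A·v_1 = (10, 3, 8).
v_3 = A·v_2 = (7, 2, 10).

v_3 = (7, 2, 10)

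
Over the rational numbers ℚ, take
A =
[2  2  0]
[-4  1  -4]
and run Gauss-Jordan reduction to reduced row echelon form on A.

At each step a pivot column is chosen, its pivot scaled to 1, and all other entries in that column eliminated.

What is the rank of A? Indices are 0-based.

step 1: normalize row 0 (÷2) = (1, 1, 0)
  row 1: subtract -4×row0 = (0, 5, -4)
step 2: normalize row 1 (÷5) = (0, 1, -4/5)
  row 0: subtract 1×row1 = (1, 0, 4/5)

rank = 2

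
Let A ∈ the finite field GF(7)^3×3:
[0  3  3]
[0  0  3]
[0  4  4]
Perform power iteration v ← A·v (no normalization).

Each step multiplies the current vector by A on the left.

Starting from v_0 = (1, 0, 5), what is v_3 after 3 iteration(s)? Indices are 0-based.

v_0 = (1, 0, 5).
v_1 = A·v_0 = (1, 1, 6).
v_2 = A·v_1 = (0, 4, 0).
v_3 = A·v_2 = (5, 0, 2).

v_3 = (5, 0, 2)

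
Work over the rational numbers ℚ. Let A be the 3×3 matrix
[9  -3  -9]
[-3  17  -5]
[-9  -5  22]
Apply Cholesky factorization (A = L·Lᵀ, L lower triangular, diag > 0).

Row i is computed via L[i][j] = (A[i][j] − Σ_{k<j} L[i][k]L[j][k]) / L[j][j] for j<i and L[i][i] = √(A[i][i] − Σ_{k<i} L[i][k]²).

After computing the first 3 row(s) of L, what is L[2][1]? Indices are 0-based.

L[2][1] = -2

Step 1: L[0][0] = √(9) = 3.
  L[1][0] = (-3) / L[0][0] = -1.
Step 2: L[1][1] = √(16) = 4.
  L[2][0] = (-9) / L[0][0] = -3.
  L[2][1] = (-8) / L[1][1] = -2.
Step 3: L[2][2] = √(9) = 3.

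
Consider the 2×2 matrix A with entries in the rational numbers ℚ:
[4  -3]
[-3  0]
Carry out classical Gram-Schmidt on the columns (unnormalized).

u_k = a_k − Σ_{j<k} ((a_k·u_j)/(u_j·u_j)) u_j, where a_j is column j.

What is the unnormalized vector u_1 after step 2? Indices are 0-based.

u_1 = (-27/25, -36/25)

Step 1: u_0 = a_0 = (4, -3).
Step 2: u_1 = a_1 − (-12/25)·u_0 = (-27/25, -36/25).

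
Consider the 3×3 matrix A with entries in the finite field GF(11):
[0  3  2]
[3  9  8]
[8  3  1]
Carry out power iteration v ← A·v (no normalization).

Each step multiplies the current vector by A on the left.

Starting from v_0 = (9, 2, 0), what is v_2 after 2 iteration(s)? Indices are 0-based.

v_0 = (9, 2, 0).
v_1 = A·v_0 = (6, 1, 1).
v_2 = A·v_1 = (5, 2, 8).

v_2 = (5, 2, 8)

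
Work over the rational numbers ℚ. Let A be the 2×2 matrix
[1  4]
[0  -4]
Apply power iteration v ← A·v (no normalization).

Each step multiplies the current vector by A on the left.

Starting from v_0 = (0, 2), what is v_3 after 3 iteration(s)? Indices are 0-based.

v_0 = (0, 2).
v_1 = A·v_0 = (8, -8).
v_2 = A·v_1 = (-24, 32).
v_3 = A·v_2 = (104, -128).

v_3 = (104, -128)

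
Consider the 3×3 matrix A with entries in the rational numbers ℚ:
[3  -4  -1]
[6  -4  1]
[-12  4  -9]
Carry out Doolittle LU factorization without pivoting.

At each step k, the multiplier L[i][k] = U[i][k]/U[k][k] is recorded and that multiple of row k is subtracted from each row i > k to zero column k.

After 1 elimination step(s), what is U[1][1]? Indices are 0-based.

k=0: U[0][0]=3
  eliminate (1,0): mult=2, new row 1: (0, 4, 3); set L[1][0]=2
  eliminate (2,0): mult=-4, new row 2: (0, -12, -13); set L[2][0]=-4

U[1][1] = 4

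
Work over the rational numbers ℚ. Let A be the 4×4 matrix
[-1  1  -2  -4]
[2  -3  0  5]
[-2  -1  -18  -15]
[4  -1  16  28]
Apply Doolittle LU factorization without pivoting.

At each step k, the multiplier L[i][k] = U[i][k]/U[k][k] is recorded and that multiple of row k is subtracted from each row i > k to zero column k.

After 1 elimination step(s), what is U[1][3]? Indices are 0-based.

k=0: U[0][0]=-1
  eliminate (1,0): mult=-2, new row 1: (0, -1, -4, -3); set L[1][0]=-2
  eliminate (2,0): mult=2, new row 2: (0, -3, -14, -7); set L[2][0]=2
  eliminate (3,0): mult=-4, new row 3: (0, 3, 8, 12); set L[3][0]=-4

U[1][3] = -3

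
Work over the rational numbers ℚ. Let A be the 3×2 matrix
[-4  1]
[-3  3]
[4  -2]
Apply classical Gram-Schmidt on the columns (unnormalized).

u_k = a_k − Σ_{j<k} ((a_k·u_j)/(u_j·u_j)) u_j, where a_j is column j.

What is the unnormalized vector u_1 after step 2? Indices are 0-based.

Step 1: u_0 = a_0 = (-4, -3, 4).
Step 2: u_1 = a_1 − (-21/41)·u_0 = (-43/41, 60/41, 2/41).

u_1 = (-43/41, 60/41, 2/41)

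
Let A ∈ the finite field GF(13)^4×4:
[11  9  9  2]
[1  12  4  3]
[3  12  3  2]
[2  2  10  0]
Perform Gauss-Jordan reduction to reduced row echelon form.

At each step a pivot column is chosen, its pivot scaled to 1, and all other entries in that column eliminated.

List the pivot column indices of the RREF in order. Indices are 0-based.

pivot columns: 0, 1, 2, 3

pivot(0,0)=11: scale R0 → (1, 2, 2, 12)
  clear (1,0): R1 −= (1)R0 → (0, 10, 2, 4)
  clear (2,0): R2 −= (3)R0 → (0, 6, 10, 5)
  clear (3,0): R3 −= (2)R0 → (0, 11, 6, 2)
pivot(1,1)=10: scale R1 → (0, 1, 8, 3)
  clear (0,1): R0 −= (2)R1 → (1, 0, 12, 6)
  clear (2,1): R2 −= (6)R1 → (0, 0, 1, 0)
  clear (3,1): R3 −= (11)R1 → (0, 0, 9, 8)
pivot(2,2)=1: scale R2 → (0, 0, 1, 0)
  clear (0,2): R0 −= (12)R2 → (1, 0, 0, 6)
  clear (1,2): R1 −= (8)R2 → (0, 1, 0, 3)
  clear (3,2): R3 −= (9)R2 → (0, 0, 0, 8)
pivot(3,3)=8: scale R3 → (0, 0, 0, 1)
  clear (0,3): R0 −= (6)R3 → (1, 0, 0, 0)
  clear (1,3): R1 −= (3)R3 → (0, 1, 0, 0)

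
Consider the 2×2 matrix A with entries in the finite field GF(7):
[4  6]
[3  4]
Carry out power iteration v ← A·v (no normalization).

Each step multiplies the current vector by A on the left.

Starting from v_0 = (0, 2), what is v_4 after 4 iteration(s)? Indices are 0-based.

v_0 = (0, 2).
v_1 = A·v_0 = (5, 1).
v_2 = A·v_1 = (5, 5).
v_3 = A·v_2 = (1, 0).
v_4 = A·v_3 = (4, 3).

v_4 = (4, 3)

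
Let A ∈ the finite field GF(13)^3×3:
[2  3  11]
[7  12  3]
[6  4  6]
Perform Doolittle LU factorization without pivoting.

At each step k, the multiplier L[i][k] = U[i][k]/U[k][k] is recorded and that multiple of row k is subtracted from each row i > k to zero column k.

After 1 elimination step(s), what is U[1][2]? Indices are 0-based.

U[1][2] = 10

k=0: U[0][0]=2
  eliminate (1,0): mult=10, new row 1: (0, 8, 10); set L[1][0]=10
  eliminate (2,0): mult=3, new row 2: (0, 8, 12); set L[2][0]=3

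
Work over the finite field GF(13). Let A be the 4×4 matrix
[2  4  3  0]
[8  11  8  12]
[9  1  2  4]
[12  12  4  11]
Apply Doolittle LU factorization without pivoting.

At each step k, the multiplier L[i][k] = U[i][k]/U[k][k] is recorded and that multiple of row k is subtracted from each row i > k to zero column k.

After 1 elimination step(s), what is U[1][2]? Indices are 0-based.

[col 0] pivot 2
  R1 -= 4*R0 → (0, 8, 9, 12)  (L[1][0] := 4)
  R2 -= 11*R0 → (0, 9, 8, 4)  (L[2][0] := 11)
  R3 -= 6*R0 → (0, 1, 12, 11)  (L[3][0] := 6)

U[1][2] = 9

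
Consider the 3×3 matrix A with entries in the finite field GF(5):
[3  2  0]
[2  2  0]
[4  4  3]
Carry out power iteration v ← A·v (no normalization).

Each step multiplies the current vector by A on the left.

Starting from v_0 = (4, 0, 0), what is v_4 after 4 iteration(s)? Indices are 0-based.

v_4 = (1, 0, 1)

v_0 = (4, 0, 0).
v_1 = A·v_0 = (2, 3, 1).
v_2 = A·v_1 = (2, 0, 3).
v_3 = A·v_2 = (1, 4, 2).
v_4 = A·v_3 = (1, 0, 1).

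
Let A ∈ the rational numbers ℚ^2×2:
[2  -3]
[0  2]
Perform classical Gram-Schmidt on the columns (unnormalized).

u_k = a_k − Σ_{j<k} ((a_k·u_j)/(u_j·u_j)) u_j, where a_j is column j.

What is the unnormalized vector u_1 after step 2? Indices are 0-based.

u_1 = (0, 2)

Step 1: u_0 = a_0 = (2, 0).
Step 2: u_1 = a_1 − (-3/2)·u_0 = (0, 2).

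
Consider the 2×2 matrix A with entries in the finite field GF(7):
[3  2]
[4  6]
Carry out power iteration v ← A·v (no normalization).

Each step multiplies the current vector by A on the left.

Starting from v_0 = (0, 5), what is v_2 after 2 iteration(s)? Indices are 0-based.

v_2 = (6, 3)

v_0 = (0, 5).
v_1 = A·v_0 = (3, 2).
v_2 = A·v_1 = (6, 3).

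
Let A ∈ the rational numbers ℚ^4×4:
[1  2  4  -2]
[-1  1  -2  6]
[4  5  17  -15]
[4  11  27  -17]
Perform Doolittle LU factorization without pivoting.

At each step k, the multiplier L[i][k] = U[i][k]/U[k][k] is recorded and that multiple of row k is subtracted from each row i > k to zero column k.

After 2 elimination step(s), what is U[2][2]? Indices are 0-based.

Step 1: pivot at (0,0) is 1.
  row1 ← row1 − (-1)·row0  ⇒  L[1][0]=-1, U row1=(0, 3, 2, 4)
  row2 ← row2 − (4)·row0  ⇒  L[2][0]=4, U row2=(0, -3, 1, -7)
  row3 ← row3 − (4)·row0  ⇒  L[3][0]=4, U row3=(0, 3, 11, -9)
Step 2: pivot at (1,1) is 3.
  row2 ← row2 − (-1)·row1  ⇒  L[2][1]=-1, U row2=(0, 0, 3, -3)
  row3 ← row3 − (1)·row1  ⇒  L[3][1]=1, U row3=(0, 0, 9, -13)

U[2][2] = 3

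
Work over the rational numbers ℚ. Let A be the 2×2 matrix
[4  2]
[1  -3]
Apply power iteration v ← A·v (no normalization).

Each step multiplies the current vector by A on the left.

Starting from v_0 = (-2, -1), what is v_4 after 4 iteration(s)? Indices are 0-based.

v_4 = (-710, -181)

v_0 = (-2, -1).
v_1 = A·v_0 = (-10, 1).
v_2 = A·v_1 = (-38, -13).
v_3 = A·v_2 = (-178, 1).
v_4 = A·v_3 = (-710, -181).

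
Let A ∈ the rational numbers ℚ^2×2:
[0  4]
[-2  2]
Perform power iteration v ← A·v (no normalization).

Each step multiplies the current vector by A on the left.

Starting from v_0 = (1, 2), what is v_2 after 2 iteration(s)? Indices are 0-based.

v_2 = (8, -12)

v_0 = (1, 2).
v_1 = A·v_0 = (8, 2).
v_2 = A·v_1 = (8, -12).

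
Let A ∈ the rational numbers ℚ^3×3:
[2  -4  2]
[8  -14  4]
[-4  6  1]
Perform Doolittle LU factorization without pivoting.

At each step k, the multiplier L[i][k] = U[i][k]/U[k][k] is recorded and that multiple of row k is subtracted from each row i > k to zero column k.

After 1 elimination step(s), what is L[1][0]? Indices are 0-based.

L[1][0] = 4

Step 1: pivot at (0,0) is 2.
  row1 ← row1 − (4)·row0  ⇒  L[1][0]=4, U row1=(0, 2, -4)
  row2 ← row2 − (-2)·row0  ⇒  L[2][0]=-2, U row2=(0, -2, 5)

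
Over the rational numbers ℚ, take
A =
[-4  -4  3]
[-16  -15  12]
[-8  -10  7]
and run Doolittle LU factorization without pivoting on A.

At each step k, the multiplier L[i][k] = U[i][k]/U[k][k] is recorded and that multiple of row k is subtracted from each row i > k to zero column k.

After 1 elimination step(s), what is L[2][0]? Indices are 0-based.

Step 1: pivot at (0,0) is -4.
  row1 ← row1 − (4)·row0  ⇒  L[1][0]=4, U row1=(0, 1, 0)
  row2 ← row2 − (2)·row0  ⇒  L[2][0]=2, U row2=(0, -2, 1)

L[2][0] = 2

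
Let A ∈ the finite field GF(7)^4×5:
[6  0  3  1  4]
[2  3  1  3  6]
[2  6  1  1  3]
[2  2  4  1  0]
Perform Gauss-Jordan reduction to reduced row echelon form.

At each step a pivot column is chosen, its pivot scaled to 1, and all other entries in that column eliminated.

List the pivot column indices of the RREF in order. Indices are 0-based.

[1] R0 /= 6  ⇒  (1, 0, 4, 6, 3)
     R1 -= 2·R0  ⇒  (0, 3, 0, 5, 0)
     R2 -= 2·R0  ⇒  (0, 6, 0, 3, 4)
     R3 -= 2·R0  ⇒  (0, 2, 3, 3, 1)
[2] R1 /= 3  ⇒  (0, 1, 0, 4, 0)
     R2 -= 6·R1  ⇒  (0, 0, 0, 0, 4)
     R3 -= 2·R1  ⇒  (0, 0, 3, 2, 1)
[3] R2 <-> R3
[3] R2 /= 3  ⇒  (0, 0, 1, 3, 5)
     R0 -= 4·R2  ⇒  (1, 0, 0, 1, 4)
column 3 empty below row 3
[4] R3 /= 4  ⇒  (0, 0, 0, 0, 1)
     R0 -= 4·R3  ⇒  (1, 0, 0, 1, 0)
     R2 -= 5·R3  ⇒  (0, 0, 1, 3, 0)

pivot columns: 0, 1, 2, 4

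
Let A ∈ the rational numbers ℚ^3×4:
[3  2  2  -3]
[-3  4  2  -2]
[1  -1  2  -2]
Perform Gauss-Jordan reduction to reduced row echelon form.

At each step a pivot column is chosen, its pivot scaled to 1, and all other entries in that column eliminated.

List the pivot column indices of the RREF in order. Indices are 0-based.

step 1: normalize row 0 (÷3) = (1, 2/3, 2/3, -1)
  row 1: subtract -3×row0 = (0, 6, 4, -5)
  row 2: subtract 1×row0 = (0, -5/3, 4/3, -1)
step 2: normalize row 1 (÷6) = (0, 1, 2/3, -5/6)
  row 0: subtract 2/3×row1 = (1, 0, 2/9, -4/9)
  row 2: subtract -5/3×row1 = (0, 0, 22/9, -43/18)
step 3: normalize row 2 (÷22/9) = (0, 0, 1, -43/44)
  row 0: subtract 2/9×row2 = (1, 0, 0, -5/22)
  row 1: subtract 2/3×row2 = (0, 1, 0, -2/11)

pivot columns: 0, 1, 2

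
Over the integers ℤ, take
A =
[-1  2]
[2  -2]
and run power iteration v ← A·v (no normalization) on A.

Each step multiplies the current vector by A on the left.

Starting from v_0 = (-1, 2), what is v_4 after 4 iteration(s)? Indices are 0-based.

v_0 = (-1, 2).
v_1 = A·v_0 = (5, -6).
v_2 = A·v_1 = (-17, 22).
v_3 = A·v_2 = (61, -78).
v_4 = A·v_3 = (-217, 278).

v_4 = (-217, 278)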